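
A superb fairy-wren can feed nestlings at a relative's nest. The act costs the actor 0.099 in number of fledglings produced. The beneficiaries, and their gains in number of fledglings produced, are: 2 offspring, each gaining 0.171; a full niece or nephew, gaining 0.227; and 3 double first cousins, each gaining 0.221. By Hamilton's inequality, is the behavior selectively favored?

Hamilton's rule: the trait is favored when the sum of r·B over every recipient exceeds the actor's cost C.
r to an offspring = 1/2 (one parent–offspring link: r = (1/2)^1 = 1/2).
r to a full niece or nephew = 0.25 (full aunt/uncle↔niece/nephew: two paths of length 3 through the shared grandparent pair: r = 2·(1/2)^3 = 1/4).
r to a double first cousin = 0.25 (double first cousins share both grandparent pairs — four paths of length 4: r = 4·(1/2)^4 = 1/4).
Summing one r·B term per recipient: 2·0.5·0.171 + 1·0.25·0.227 + 3·0.25·0.221 = 0.3935.
0.3935 > 0.099: the indirect benefit exceeds the cost.

Yes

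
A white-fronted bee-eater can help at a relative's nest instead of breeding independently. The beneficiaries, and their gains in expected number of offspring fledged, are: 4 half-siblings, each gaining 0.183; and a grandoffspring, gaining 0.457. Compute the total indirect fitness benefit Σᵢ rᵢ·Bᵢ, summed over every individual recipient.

0.29725

r to a half-sibling = 0.25 (half-sibs share one parent — one path of length 2: r = (1/2)^2 = 1/4).
r to a grandoffspring = 0.25 (two parent–offspring links: r = (1/2)^2 = 1/4).
Summing one r·B term per recipient: 4·0.25·0.183 + 1·0.25·0.457 = 0.29725.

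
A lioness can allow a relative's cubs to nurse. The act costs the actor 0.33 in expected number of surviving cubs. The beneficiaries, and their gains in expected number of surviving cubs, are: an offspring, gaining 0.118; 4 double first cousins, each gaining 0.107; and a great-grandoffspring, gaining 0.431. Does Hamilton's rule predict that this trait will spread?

Hamilton's rule: the trait is favored when the sum of r·B over every recipient exceeds the actor's cost C.
r to an offspring = 1/2 (one parent–offspring link: r = (1/2)^1 = 1/2).
r to a double first cousin = 1/4 (double first cousins share both grandparent pairs — four paths of length 4: r = 4·(1/2)^4 = 1/4).
r to a great-grandoffspring = 0.125 (three parent–offspring links: r = (1/2)^3 = 1/8).
Summing one r·B term per recipient: 1·0.5·0.118 + 4·0.25·0.107 + 1·0.125·0.431 = 0.219875.
0.219875 < 0.33: the indirect benefit is less than the cost.

No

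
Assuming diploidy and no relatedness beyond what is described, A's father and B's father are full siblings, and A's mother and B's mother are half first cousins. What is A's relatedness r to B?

Relatedness sums over independent paths through distinct common ancestors.
A and B are related in two ways: first cousins through their fathers (r = 1/8) and half second cousins through their mothers (r = 1/64).
r = 1/8 + 1/64 = 9/64 = 0.140625.

0.140625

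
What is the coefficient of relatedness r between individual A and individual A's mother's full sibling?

Each parent–offspring link contributes a factor of 1/2, and independent paths through distinct common ancestors add.
Full aunt/uncle↔niece/nephew: two paths of length 3 through the shared grandparent pair: r = 2·(1/2)^3 = 1/4.

0.25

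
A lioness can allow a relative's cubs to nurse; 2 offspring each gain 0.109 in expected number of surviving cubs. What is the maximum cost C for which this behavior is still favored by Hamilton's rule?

0.109

r to an offspring = 0.5 (one parent–offspring link: r = (1/2)^1 = 1/2).
Hamilton's rule: n·r·B > C, so the trait is favored while C < n·r·B = 2·0.5·0.109 = 0.109.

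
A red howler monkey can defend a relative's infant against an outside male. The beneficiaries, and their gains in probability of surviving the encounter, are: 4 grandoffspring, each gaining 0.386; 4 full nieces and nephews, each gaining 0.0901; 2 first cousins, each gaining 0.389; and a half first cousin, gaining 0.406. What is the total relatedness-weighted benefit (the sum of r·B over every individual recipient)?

r to a grandoffspring = 1/4 (two parent–offspring links: r = (1/2)^2 = 1/4).
r to a full niece or nephew = 1/4 (full aunt/uncle↔niece/nephew: two paths of length 3 through the shared grandparent pair: r = 2·(1/2)^3 = 1/4).
r to a first cousin = 0.125 (first cousins share one grandparent pair — two paths of length 4: r = 2·(1/2)^4 = 1/8).
r to a half first cousin = 0.0625 (half first cousins share one grandparent — one path of length 4: r = (1/2)^4 = 1/16).
Summing one r·B term per recipient: 4·0.25·0.386 + 4·0.25·0.0901 + 2·0.125·0.389 + 1·0.0625·0.406 = 0.598725.

0.598725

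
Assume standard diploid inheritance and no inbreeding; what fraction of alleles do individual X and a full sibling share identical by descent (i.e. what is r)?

Each parent–offspring link contributes a factor of 1/2, and independent paths through distinct common ancestors add.
Full sibs share both parents — two paths of length 2: r = 2·(1/2)^2 = 1/2.

0.5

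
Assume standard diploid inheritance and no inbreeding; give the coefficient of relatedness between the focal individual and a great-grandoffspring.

0.125

Three parent–offspring links: r = (1/2)^3 = 1/8.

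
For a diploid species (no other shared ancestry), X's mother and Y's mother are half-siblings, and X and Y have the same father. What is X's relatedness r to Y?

0.3125

With two independent routes of shared ancestry, r is the sum of the two contributions.
X and Y are related in two ways: half first cousins through their mothers (r = 1/16) and half-sibs through their shared father (r = 1/4).
r = 1/16 + 1/4 = 5/16 = 0.3125.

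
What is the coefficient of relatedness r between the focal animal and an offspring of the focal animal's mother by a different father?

0.25

Each parent–offspring link contributes a factor of 1/2, and independent paths through distinct common ancestors add.
Half-sibs share one parent — one path of length 2: r = (1/2)^2 = 1/4.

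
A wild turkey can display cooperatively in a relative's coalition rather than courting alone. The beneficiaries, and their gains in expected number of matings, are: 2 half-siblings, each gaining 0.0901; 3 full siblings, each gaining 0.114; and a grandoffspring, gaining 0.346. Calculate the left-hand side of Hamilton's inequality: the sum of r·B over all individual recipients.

r to a half-sibling = 0.25 (half-sibs share one parent — one path of length 2: r = (1/2)^2 = 1/4).
r to a full sibling = 0.5 (full sibs share both parents — two paths of length 2: r = 2·(1/2)^2 = 1/2).
r to a grandoffspring = 0.25 (two parent–offspring links: r = (1/2)^2 = 1/4).
Summing one r·B term per recipient: 2·0.25·0.0901 + 3·0.5·0.114 + 1·0.25·0.346 = 0.30255.

0.30255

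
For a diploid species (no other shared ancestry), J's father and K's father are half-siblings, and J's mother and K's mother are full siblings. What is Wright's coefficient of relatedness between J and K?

0.1875

Wright's path rule: contributions from independent ancestry routes add.
J and K are related in two ways: half first cousins through their fathers (r = 1/16) and first cousins through their mothers (r = 1/8).
r = 1/16 + 1/8 = 0.1875.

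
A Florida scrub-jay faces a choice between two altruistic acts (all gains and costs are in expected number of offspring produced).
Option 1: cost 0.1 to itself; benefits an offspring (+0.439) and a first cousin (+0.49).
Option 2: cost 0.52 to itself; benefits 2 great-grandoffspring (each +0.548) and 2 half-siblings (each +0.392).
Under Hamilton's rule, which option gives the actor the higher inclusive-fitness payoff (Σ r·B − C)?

Option 1: r to an offspring = 0.5.
Option 1: r to a first cousin = 0.125.
Option 1: Σ r·B − C = (1·0.5·0.439 + 1·0.125·0.49) − 0.1 = 0.18075.
Option 2: r to a great-grandoffspring = 0.125.
Option 2: r to a half-sibling = 0.25.
Option 2: Σ r·B − C = (2·0.125·0.548 + 2·0.25·0.392) − 0.52 = -0.187.
Option 1 has the higher net inclusive-fitness payoff.

Option 1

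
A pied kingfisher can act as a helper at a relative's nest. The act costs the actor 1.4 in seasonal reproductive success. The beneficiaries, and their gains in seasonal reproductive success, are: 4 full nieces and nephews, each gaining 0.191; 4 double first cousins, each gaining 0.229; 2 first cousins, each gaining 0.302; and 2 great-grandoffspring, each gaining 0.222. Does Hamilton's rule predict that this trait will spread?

Hamilton's rule: the trait is favored when the sum of r·B over every recipient exceeds the actor's cost C.
r to a full niece or nephew = 1/4 (full aunt/uncle↔niece/nephew: two paths of length 3 through the shared grandparent pair: r = 2·(1/2)^3 = 1/4).
r to a double first cousin = 0.25 (double first cousins share both grandparent pairs — four paths of length 4: r = 4·(1/2)^4 = 1/4).
r to a first cousin = 1/8 (first cousins share one grandparent pair — two paths of length 4: r = 2·(1/2)^4 = 1/8).
r to a great-grandoffspring = 0.125 (three parent–offspring links: r = (1/2)^3 = 1/8).
Summing one r·B term per recipient: 4·0.25·0.191 + 4·0.25·0.229 + 2·0.125·0.302 + 2·0.125·0.222 = 0.551.
0.551 < 1.4: the indirect benefit is less than the cost.

No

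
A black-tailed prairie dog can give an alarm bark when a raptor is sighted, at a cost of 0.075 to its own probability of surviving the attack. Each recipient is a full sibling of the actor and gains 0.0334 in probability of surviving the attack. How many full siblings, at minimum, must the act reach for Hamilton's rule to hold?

5

r to a full sibling = 1/2 (full sibs share both parents — two paths of length 2: r = 2·(1/2)^2 = 1/2).
Hamilton's rule: n·r·B > C  ⇒  n > C/(r·B) = 0.075/(0.5·0.0334) = 4.491.
The smallest integer exceeding 4.491 is 5.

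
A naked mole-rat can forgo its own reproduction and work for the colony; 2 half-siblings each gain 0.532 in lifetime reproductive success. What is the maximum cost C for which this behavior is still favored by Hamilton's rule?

0.266

r to a half-sibling = 1/4 (half-sibs share one parent — one path of length 2: r = (1/2)^2 = 1/4).
Hamilton's rule: n·r·B > C, so the trait is favored while C < n·r·B = 2·0.25·0.532 = 0.266.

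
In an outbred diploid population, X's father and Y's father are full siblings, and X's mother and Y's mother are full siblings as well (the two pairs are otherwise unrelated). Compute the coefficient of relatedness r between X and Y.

Wright's path rule: contributions from independent ancestry routes add.
X and Y are related in two ways: first cousins through their fathers (r = 1/8) and first cousins through their mothers (r = 1/8) — i.e. double first cousins.
r = 1/8 + 1/8 = 0.25.

0.25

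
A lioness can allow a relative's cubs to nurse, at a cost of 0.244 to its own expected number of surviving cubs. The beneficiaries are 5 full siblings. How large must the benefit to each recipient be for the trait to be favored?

0.0976

r to a full sibling = 1/2 (full sibs share both parents — two paths of length 2: r = 2·(1/2)^2 = 1/2).
Hamilton's rule with n recipients of equal r: n·r·B > C, so B > C/(n·r) = 0.244/(5·0.5) = 0.0976.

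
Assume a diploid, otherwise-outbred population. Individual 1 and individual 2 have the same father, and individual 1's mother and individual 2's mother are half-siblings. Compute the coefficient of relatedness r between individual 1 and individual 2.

0.3125

With two independent routes of shared ancestry, r is the sum of the two contributions.
Individual 1 and individual 2 are related in two ways: half-sibs through their shared father (r = 1/4) and half first cousins through their mothers (r = 1/16).
r = 1/4 + 1/16 = 5/16 = 0.3125.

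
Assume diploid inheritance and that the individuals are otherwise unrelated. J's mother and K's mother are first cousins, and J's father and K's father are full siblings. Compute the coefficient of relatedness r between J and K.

Independent pedigree routes through distinct common ancestors add.
J and K are related in two ways: second cousins through their mothers (r = 1/32) and first cousins through their fathers (r = 1/8).
r = 1/32 + 1/8 = 0.15625.

0.15625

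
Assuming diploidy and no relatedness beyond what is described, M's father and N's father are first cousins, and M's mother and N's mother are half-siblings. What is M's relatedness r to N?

0.09375

Independent pedigree routes through distinct common ancestors add.
M and N are related in two ways: second cousins through their fathers (r = 1/32) and half first cousins through their mothers (r = 1/16).
r = 1/32 + 1/16 = 3/32 = 0.09375.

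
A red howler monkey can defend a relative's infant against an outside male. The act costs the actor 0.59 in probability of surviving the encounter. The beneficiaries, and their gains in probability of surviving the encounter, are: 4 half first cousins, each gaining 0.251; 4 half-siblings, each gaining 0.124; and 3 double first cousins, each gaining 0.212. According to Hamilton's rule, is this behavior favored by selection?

Hamilton's rule: the trait is favored when the sum of r·B over every recipient exceeds the actor's cost C.
r to a half first cousin = 1/16 (half first cousins share one grandparent — one path of length 4: r = (1/2)^4 = 1/16).
r to a half-sibling = 1/4 (half-sibs share one parent — one path of length 2: r = (1/2)^2 = 1/4).
r to a double first cousin = 0.25 (double first cousins share both grandparent pairs — four paths of length 4: r = 4·(1/2)^4 = 1/4).
Summing one r·B term per recipient: 4·0.0625·0.251 + 4·0.25·0.124 + 3·0.25·0.212 = 0.34575.
0.34575 < 0.59: the indirect benefit is less than the cost.

No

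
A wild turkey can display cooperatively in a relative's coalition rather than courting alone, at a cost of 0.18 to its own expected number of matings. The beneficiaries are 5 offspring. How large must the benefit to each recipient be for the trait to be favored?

0.072

r to an offspring = 0.5 (one parent–offspring link: r = (1/2)^1 = 1/2).
Hamilton's rule with n recipients of equal r: n·r·B > C, so B > C/(n·r) = 0.18/(5·0.5) = 0.072.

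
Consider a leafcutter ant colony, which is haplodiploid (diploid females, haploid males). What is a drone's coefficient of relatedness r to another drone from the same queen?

Haploid brothers each carry a random half of the queen's diploid genome, so on average they share half: r = 1/2.

0.5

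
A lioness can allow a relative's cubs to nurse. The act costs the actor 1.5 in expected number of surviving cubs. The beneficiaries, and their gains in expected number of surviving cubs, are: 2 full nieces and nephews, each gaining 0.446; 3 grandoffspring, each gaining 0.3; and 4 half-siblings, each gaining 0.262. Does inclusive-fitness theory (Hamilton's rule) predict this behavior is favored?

No

Hamilton's rule: the trait is favored when the sum of r·B over every recipient exceeds the actor's cost C.
r to a full niece or nephew = 1/4 (full aunt/uncle↔niece/nephew: two paths of length 3 through the shared grandparent pair: r = 2·(1/2)^3 = 1/4).
r to a grandoffspring = 0.25 (two parent–offspring links: r = (1/2)^2 = 1/4).
r to a half-sibling = 1/4 (half-sibs share one parent — one path of length 2: r = (1/2)^2 = 1/4).
Summing one r·B term per recipient: 2·0.25·0.446 + 3·0.25·0.3 + 4·0.25·0.262 = 0.71.
0.71 < 1.5: the indirect benefit is less than the cost.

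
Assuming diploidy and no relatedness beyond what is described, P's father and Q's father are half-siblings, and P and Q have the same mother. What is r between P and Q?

Relatedness sums over independent paths through distinct common ancestors.
P and Q are related in two ways: half first cousins through their fathers (r = 1/16) and half-sibs through their shared mother (r = 1/4).
r = 1/16 + 1/4 = 0.3125.

0.3125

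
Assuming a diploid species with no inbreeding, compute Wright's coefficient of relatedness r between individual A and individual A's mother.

Each parent–offspring link contributes a factor of 1/2, and independent paths through distinct common ancestors add.
One parent–offspring link: r = (1/2)^1 = 1/2.

0.5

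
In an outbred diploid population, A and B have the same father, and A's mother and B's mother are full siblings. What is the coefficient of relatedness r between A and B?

0.375

Wright's path rule: contributions from independent ancestry routes add.
A and B are related in two ways: half-sibs through their shared father (r = 1/4) and first cousins through their mothers (r = 1/8).
r = 1/4 + 1/8 = 3/8 = 0.375.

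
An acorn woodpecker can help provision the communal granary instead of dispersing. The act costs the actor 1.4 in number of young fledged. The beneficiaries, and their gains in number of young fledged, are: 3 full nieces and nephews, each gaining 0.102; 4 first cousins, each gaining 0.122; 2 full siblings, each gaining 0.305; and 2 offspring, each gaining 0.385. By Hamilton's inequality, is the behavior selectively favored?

No

Hamilton's rule: the trait is favored when the sum of r·B over every recipient exceeds the actor's cost C.
r to a full niece or nephew = 1/4 (full aunt/uncle↔niece/nephew: two paths of length 3 through the shared grandparent pair: r = 2·(1/2)^3 = 1/4).
r to a first cousin = 0.125 (first cousins share one grandparent pair — two paths of length 4: r = 2·(1/2)^4 = 1/8).
r to a full sibling = 0.5 (full sibs share both parents — two paths of length 2: r = 2·(1/2)^2 = 1/2).
r to an offspring = 0.5 (one parent–offspring link: r = (1/2)^1 = 1/2).
Summing one r·B term per recipient: 3·0.25·0.102 + 4·0.125·0.122 + 2·0.5·0.305 + 2·0.5·0.385 = 0.8275.
0.8275 < 1.4: the indirect benefit is less than the cost.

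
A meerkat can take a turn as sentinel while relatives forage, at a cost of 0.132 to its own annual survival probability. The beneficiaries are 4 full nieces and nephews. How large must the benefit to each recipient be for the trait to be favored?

0.132

r to a full niece or nephew = 0.25 (full aunt/uncle↔niece/nephew: two paths of length 3 through the shared grandparent pair: r = 2·(1/2)^3 = 1/4).
Hamilton's rule with n recipients of equal r: n·r·B > C, so B > C/(n·r) = 0.132/(4·0.25) = 0.132.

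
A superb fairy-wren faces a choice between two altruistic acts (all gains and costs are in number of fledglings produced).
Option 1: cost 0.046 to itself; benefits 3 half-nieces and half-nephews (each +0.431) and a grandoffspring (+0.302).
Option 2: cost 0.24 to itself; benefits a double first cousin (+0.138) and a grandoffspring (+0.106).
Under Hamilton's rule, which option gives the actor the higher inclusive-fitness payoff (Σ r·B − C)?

Option 1: r to a half-niece or half-nephew = 0.125.
Option 1: r to a grandoffspring = 0.25.
Option 1: Σ r·B − C = (3·0.125·0.431 + 1·0.25·0.302) − 0.046 = 0.191125.
Option 2: r to a double first cousin = 0.25.
Option 2: r to a grandoffspring = 0.25.
Option 2: Σ r·B − C = (1·0.25·0.138 + 1·0.25·0.106) − 0.24 = -0.179.
Option 1 has the higher net inclusive-fitness payoff.

Option 1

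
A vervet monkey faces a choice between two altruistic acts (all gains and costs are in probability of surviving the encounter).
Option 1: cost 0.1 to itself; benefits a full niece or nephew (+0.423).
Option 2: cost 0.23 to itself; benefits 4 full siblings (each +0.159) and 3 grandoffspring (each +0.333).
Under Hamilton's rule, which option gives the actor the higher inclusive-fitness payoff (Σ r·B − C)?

Option 2

Option 1: r to a full niece or nephew = 0.25.
Option 1: Σ r·B − C = (1·0.25·0.423) − 0.1 = 0.00575.
Option 2: r to a full sibling = 0.5.
Option 2: r to a grandoffspring = 0.25.
Option 2: Σ r·B − C = (4·0.5·0.159 + 3·0.25·0.333) − 0.23 = 0.33775.
Option 2 has the higher net inclusive-fitness payoff.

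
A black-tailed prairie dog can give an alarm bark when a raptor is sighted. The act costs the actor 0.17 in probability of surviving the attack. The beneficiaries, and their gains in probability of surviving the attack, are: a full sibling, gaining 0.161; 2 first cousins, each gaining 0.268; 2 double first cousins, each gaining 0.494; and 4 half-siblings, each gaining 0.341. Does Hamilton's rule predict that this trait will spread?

Yes

Hamilton's rule: the trait is favored when the sum of r·B over every recipient exceeds the actor's cost C.
r to a full sibling = 0.5 (full sibs share both parents — two paths of length 2: r = 2·(1/2)^2 = 1/2).
r to a first cousin = 0.125 (first cousins share one grandparent pair — two paths of length 4: r = 2·(1/2)^4 = 1/8).
r to a double first cousin = 1/4 (double first cousins share both grandparent pairs — four paths of length 4: r = 4·(1/2)^4 = 1/4).
r to a half-sibling = 1/4 (half-sibs share one parent — one path of length 2: r = (1/2)^2 = 1/4).
Summing one r·B term per recipient: 1·0.5·0.161 + 2·0.125·0.268 + 2·0.25·0.494 + 4·0.25·0.341 = 0.7355.
0.7355 > 0.17: the indirect benefit exceeds the cost.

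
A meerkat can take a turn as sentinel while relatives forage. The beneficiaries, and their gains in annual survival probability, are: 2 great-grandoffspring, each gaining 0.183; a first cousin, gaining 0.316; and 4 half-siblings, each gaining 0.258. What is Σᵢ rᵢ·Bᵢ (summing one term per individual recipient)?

r to a great-grandoffspring = 0.125 (three parent–offspring links: r = (1/2)^3 = 1/8).
r to a first cousin = 1/8 (first cousins share one grandparent pair — two paths of length 4: r = 2·(1/2)^4 = 1/8).
r to a half-sibling = 1/4 (half-sibs share one parent — one path of length 2: r = (1/2)^2 = 1/4).
Summing one r·B term per recipient: 2·0.125·0.183 + 1·0.125·0.316 + 4·0.25·0.258 = 0.34325.

0.34325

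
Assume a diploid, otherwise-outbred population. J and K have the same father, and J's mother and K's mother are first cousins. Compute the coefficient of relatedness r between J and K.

Relatedness sums over independent paths through distinct common ancestors.
J and K are related in two ways: half-sibs through their shared father (r = 1/4) and second cousins through their mothers (r = 1/32).
r = 1/4 + 1/32 = 0.28125.

0.28125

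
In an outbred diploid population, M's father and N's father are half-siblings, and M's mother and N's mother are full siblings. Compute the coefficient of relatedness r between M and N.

Wright's path rule: contributions from independent ancestry routes add.
M and N are related in two ways: half first cousins through their fathers (r = 1/16) and first cousins through their mothers (r = 1/8).
r = 1/16 + 1/8 = 3/16 = 0.1875.

0.1875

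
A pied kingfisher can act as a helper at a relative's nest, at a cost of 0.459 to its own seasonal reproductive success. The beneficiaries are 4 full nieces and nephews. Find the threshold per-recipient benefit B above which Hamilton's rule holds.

r to a full niece or nephew = 1/4 (full aunt/uncle↔niece/nephew: two paths of length 3 through the shared grandparent pair: r = 2·(1/2)^3 = 1/4).
Hamilton's rule with n recipients of equal r: n·r·B > C, so B > C/(n·r) = 0.459/(4·0.25) = 0.459.

0.459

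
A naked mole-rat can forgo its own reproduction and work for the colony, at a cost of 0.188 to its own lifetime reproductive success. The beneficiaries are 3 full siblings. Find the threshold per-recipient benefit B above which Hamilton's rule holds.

r to a full sibling = 0.5 (full sibs share both parents — two paths of length 2: r = 2·(1/2)^2 = 1/2).
Hamilton's rule with n recipients of equal r: n·r·B > C, so B > C/(n·r) = 0.188/(3·0.5) = 0.1253.

0.1253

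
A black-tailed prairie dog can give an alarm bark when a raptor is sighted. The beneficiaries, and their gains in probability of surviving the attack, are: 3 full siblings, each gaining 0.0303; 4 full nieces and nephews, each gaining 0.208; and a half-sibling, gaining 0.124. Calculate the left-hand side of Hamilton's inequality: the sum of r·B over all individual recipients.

0.28445

r to a full sibling = 0.5 (full sibs share both parents — two paths of length 2: r = 2·(1/2)^2 = 1/2).
r to a full niece or nephew = 1/4 (full aunt/uncle↔niece/nephew: two paths of length 3 through the shared grandparent pair: r = 2·(1/2)^3 = 1/4).
r to a half-sibling = 0.25 (half-sibs share one parent — one path of length 2: r = (1/2)^2 = 1/4).
Summing one r·B term per recipient: 3·0.5·0.0303 + 4·0.25·0.208 + 1·0.25·0.124 = 0.28445.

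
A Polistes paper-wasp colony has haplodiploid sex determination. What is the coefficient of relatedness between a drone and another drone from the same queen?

Haploid brothers each carry a random half of the queen's diploid genome, so on average they share half: r = 1/2.

0.5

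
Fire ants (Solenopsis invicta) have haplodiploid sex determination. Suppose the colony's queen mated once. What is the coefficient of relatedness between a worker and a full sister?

0.75

Haplodiploid full sisters inherit their father's entire haploid genome identically (contributing 1/2) and on average half of their mother's contribution (1/2 · 1/2 = 1/4); r = 1/2 + 1/4 = 3/4.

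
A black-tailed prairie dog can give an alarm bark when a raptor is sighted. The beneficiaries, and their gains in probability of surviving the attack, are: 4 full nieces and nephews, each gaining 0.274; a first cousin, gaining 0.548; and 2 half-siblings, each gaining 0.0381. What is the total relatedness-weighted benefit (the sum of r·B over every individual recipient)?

r to a full niece or nephew = 0.25 (full aunt/uncle↔niece/nephew: two paths of length 3 through the shared grandparent pair: r = 2·(1/2)^3 = 1/4).
r to a first cousin = 1/8 (first cousins share one grandparent pair — two paths of length 4: r = 2·(1/2)^4 = 1/8).
r to a half-sibling = 1/4 (half-sibs share one parent — one path of length 2: r = (1/2)^2 = 1/4).
Summing one r·B term per recipient: 4·0.25·0.274 + 1·0.125·0.548 + 2·0.25·0.0381 = 0.36155.

0.36155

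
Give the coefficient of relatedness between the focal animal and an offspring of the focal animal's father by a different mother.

Each parent–offspring link contributes a factor of 1/2, and independent paths through distinct common ancestors add.
Half-sibs share one parent — one path of length 2: r = (1/2)^2 = 1/4.

0.25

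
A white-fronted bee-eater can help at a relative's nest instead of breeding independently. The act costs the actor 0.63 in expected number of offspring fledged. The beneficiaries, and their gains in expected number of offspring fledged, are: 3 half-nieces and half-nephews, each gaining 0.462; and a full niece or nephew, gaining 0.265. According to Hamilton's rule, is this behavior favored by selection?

Hamilton's rule: the trait is favored when the sum of r·B over every recipient exceeds the actor's cost C.
r to a half-niece or half-nephew = 0.125 (half-aunt/uncle↔niece/nephew: one path of length 3: r = (1/2)^3 = 1/8).
r to a full niece or nephew = 0.25 (full aunt/uncle↔niece/nephew: two paths of length 3 through the shared grandparent pair: r = 2·(1/2)^3 = 1/4).
Summing one r·B term per recipient: 3·0.125·0.462 + 1·0.25·0.265 = 0.2395.
0.2395 < 0.63: the indirect benefit is less than the cost.

No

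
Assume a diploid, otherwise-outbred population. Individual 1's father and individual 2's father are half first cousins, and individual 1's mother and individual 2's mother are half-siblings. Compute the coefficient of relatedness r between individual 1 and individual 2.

With two independent routes of shared ancestry, r is the sum of the two contributions.
Individual 1 and individual 2 are related in two ways: half second cousins through their fathers (r = 1/64) and half first cousins through their mothers (r = 1/16).
r = 1/64 + 1/16 = 5/64 = 0.078125.

0.078125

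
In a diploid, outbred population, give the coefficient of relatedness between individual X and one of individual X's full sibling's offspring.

0.25

Each parent–offspring link contributes a factor of 1/2, and independent paths through distinct common ancestors add.
Full aunt/uncle↔niece/nephew: two paths of length 3 through the shared grandparent pair: r = 2·(1/2)^3 = 1/4.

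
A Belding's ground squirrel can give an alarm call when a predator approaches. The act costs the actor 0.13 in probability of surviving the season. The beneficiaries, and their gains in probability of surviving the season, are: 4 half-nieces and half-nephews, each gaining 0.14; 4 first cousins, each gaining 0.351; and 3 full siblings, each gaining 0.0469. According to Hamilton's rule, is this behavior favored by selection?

Yes

Hamilton's rule: the trait is favored when the sum of r·B over every recipient exceeds the actor's cost C.
r to a half-niece or half-nephew = 1/8 (half-aunt/uncle↔niece/nephew: one path of length 3: r = (1/2)^3 = 1/8).
r to a first cousin = 1/8 (first cousins share one grandparent pair — two paths of length 4: r = 2·(1/2)^4 = 1/8).
r to a full sibling = 0.5 (full sibs share both parents — two paths of length 2: r = 2·(1/2)^2 = 1/2).
Summing one r·B term per recipient: 4·0.125·0.14 + 4·0.125·0.351 + 3·0.5·0.0469 = 0.31585.
0.31585 > 0.13: the indirect benefit exceeds the cost.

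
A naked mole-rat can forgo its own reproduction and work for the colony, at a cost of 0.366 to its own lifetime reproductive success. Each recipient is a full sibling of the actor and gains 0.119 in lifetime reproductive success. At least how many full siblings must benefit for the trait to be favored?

r to a full sibling = 1/2 (full sibs share both parents — two paths of length 2: r = 2·(1/2)^2 = 1/2).
Hamilton's rule: n·r·B > C  ⇒  n > C/(r·B) = 0.366/(0.5·0.119) = 6.151.
The smallest integer exceeding 6.151 is 7.

7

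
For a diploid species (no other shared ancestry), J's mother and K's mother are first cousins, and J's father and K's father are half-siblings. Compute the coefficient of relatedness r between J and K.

0.09375

With two independent routes of shared ancestry, r is the sum of the two contributions.
J and K are related in two ways: second cousins through their mothers (r = 1/32) and half first cousins through their fathers (r = 1/16).
r = 1/32 + 1/16 = 3/32 = 0.09375.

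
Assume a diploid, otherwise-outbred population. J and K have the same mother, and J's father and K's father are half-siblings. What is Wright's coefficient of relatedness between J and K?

0.3125

Relatedness sums over independent paths through distinct common ancestors.
J and K are related in two ways: half-sibs through their shared mother (r = 1/4) and half first cousins through their fathers (r = 1/16).
r = 1/4 + 1/16 = 0.3125.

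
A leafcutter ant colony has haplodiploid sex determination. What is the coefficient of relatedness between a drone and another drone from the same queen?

Haploid brothers each carry a random half of the queen's diploid genome, so on average they share half: r = 1/2.

0.5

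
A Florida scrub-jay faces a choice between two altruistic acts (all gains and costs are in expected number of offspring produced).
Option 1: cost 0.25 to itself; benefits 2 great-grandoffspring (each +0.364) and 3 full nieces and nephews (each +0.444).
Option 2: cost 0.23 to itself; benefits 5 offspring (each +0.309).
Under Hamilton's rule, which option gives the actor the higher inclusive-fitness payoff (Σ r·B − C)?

Option 1: r to a great-grandoffspring = 0.125.
Option 1: r to a full niece or nephew = 0.25.
Option 1: Σ r·B − C = (2·0.125·0.364 + 3·0.25·0.444) − 0.25 = 0.174.
Option 2: r to an offspring = 0.5.
Option 2: Σ r·B − C = (5·0.5·0.309) − 0.23 = 0.5425.
Option 2 has the higher net inclusive-fitness payoff.

Option 2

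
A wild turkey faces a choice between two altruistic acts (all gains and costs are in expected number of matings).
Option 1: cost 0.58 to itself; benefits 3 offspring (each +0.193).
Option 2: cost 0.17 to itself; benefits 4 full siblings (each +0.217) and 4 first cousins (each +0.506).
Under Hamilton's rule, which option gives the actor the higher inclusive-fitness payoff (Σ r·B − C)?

Option 1: r to an offspring = 0.5.
Option 1: Σ r·B − C = (3·0.5·0.193) − 0.58 = -0.2905.
Option 2: r to a full sibling = 0.5.
Option 2: r to a first cousin = 0.125.
Option 2: Σ r·B − C = (4·0.5·0.217 + 4·0.125·0.506) − 0.17 = 0.517.
Option 2 has the higher net inclusive-fitness payoff.

Option 2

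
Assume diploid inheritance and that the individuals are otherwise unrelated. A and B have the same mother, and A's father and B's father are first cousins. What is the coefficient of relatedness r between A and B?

With two independent routes of shared ancestry, r is the sum of the two contributions.
A and B are related in two ways: half-sibs through their shared mother (r = 1/4) and second cousins through their fathers (r = 1/32).
r = 1/4 + 1/32 = 0.28125.

0.28125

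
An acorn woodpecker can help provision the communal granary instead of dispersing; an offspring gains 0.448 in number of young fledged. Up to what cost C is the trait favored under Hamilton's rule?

0.224

r to an offspring = 1/2 (one parent–offspring link: r = (1/2)^1 = 1/2).
Hamilton's rule: n·r·B > C, so the trait is favored while C < n·r·B = 1·0.5·0.448 = 0.224.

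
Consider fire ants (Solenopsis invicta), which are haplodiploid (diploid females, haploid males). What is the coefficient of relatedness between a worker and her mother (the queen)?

One meiotic link between diploid queen and diploid daughter: r = 1/2.

0.5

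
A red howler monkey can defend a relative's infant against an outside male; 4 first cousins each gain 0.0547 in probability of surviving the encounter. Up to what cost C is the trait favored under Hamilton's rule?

r to a first cousin = 0.125 (first cousins share one grandparent pair — two paths of length 4: r = 2·(1/2)^4 = 1/8).
Hamilton's rule: n·r·B > C, so the trait is favored while C < n·r·B = 4·0.125·0.0547 = 0.02735.

0.02735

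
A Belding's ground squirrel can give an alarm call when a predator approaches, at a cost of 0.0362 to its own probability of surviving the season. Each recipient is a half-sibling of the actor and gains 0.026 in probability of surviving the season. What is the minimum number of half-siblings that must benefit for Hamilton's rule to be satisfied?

r to a half-sibling = 1/4 (half-sibs share one parent — one path of length 2: r = (1/2)^2 = 1/4).
Hamilton's rule: n·r·B > C  ⇒  n > C/(r·B) = 0.0362/(0.25·0.026) = 5.569.
The smallest integer exceeding 5.569 is 6.

6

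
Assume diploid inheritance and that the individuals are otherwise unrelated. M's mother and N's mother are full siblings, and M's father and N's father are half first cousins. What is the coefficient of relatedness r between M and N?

0.140625

Independent pedigree routes through distinct common ancestors add.
M and N are related in two ways: first cousins through their mothers (r = 1/8) and half second cousins through their fathers (r = 1/64).
r = 1/8 + 1/64 = 9/64 = 0.140625.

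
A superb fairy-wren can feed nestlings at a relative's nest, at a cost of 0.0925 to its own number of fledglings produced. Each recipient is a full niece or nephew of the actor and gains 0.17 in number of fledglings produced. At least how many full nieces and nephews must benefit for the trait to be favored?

r to a full niece or nephew = 0.25 (full aunt/uncle↔niece/nephew: two paths of length 3 through the shared grandparent pair: r = 2·(1/2)^3 = 1/4).
Hamilton's rule: n·r·B > C  ⇒  n > C/(r·B) = 0.0925/(0.25·0.17) = 2.176.
The smallest integer exceeding 2.176 is 3.

3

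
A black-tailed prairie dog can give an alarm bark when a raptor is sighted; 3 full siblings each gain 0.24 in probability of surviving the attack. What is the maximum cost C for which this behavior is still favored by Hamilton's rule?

0.36

r to a full sibling = 1/2 (full sibs share both parents — two paths of length 2: r = 2·(1/2)^2 = 1/2).
Hamilton's rule: n·r·B > C, so the trait is favored while C < n·r·B = 3·0.5·0.24 = 0.36.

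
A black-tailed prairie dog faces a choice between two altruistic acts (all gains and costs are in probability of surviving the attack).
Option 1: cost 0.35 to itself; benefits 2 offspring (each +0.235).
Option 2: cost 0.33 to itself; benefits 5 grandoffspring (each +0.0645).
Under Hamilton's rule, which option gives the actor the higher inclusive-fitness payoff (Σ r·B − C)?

Option 1

Option 1: r to an offspring = 0.5.
Option 1: Σ r·B − C = (2·0.5·0.235) − 0.35 = -0.115.
Option 2: r to a grandoffspring = 0.25.
Option 2: Σ r·B − C = (5·0.25·0.0645) − 0.33 = -0.249375.
Option 1 has the higher net inclusive-fitness payoff.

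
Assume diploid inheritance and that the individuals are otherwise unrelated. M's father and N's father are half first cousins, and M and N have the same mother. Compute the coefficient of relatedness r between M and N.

With two independent routes of shared ancestry, r is the sum of the two contributions.
M and N are related in two ways: half second cousins through their fathers (r = 1/64) and half-sibs through their shared mother (r = 1/4).
r = 1/64 + 1/4 = 17/64 = 0.265625.

0.265625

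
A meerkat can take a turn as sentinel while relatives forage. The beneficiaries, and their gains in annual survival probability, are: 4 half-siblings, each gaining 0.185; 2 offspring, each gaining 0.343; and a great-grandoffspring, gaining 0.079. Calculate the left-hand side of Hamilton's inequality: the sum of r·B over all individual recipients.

r to a half-sibling = 1/4 (half-sibs share one parent — one path of length 2: r = (1/2)^2 = 1/4).
r to an offspring = 0.5 (one parent–offspring link: r = (1/2)^1 = 1/2).
r to a great-grandoffspring = 0.125 (three parent–offspring links: r = (1/2)^3 = 1/8).
Summing one r·B term per recipient: 4·0.25·0.185 + 2·0.5·0.343 + 1·0.125·0.079 = 0.537875.

0.537875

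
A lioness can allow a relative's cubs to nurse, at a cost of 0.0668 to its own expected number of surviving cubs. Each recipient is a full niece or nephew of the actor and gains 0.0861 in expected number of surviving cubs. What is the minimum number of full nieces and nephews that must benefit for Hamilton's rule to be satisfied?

4

r to a full niece or nephew = 0.25 (full aunt/uncle↔niece/nephew: two paths of length 3 through the shared grandparent pair: r = 2·(1/2)^3 = 1/4).
Hamilton's rule: n·r·B > C  ⇒  n > C/(r·B) = 0.0668/(0.25·0.0861) = 3.103.
The smallest integer exceeding 3.103 is 4.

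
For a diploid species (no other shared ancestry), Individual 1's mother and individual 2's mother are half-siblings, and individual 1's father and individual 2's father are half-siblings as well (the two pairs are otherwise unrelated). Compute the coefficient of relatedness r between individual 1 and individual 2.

With two independent routes of shared ancestry, r is the sum of the two contributions.
Individual 1 and individual 2 are related in two ways: half first cousins through their mothers (r = 1/16) and half first cousins through their fathers (r = 1/16).
r = 1/16 + 1/16 = 0.125.

0.125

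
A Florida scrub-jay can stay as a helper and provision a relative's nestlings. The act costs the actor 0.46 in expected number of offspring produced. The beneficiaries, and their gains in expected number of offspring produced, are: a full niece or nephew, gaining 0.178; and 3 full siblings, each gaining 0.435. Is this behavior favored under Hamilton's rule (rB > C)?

Yes

Hamilton's rule: the trait is favored when the sum of r·B over every recipient exceeds the actor's cost C.
r to a full niece or nephew = 1/4 (full aunt/uncle↔niece/nephew: two paths of length 3 through the shared grandparent pair: r = 2·(1/2)^3 = 1/4).
r to a full sibling = 1/2 (full sibs share both parents — two paths of length 2: r = 2·(1/2)^2 = 1/2).
Summing one r·B term per recipient: 1·0.25·0.178 + 3·0.5·0.435 = 0.697.
0.697 > 0.46: the indirect benefit exceeds the cost.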